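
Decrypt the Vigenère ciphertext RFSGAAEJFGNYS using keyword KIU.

HXYWSGUBLWFEI

Repeat the key across the ciphertext: KIUKIUKIUKIUK
R(17)−K(10): 7 → H
F(5)−I(8): -3≡23 → X
S(18)−U(20): -2≡24 → Y
G(6)−K(10): -4≡22 → W
A(0)−I(8): -8≡18 → S
A(0)−U(20): -20≡6 → G
E(4)−K(10): -6≡20 → U
J(9)−I(8): 1 → B
F(5)−U(20): -15≡11 → L
G(6)−K(10): -4≡22 → W
N(13)−I(8): 5 → F
Y(24)−U(20): 4 → E
S(18)−K(10): 8 → I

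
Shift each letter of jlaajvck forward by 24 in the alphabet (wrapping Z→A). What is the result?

hjyyhtai

j(9): 9+24=33≡7 → h
l(11): 11+24=35≡9 → j
a(0): 0+24=24 → y
a(0): 0+24=24 → y
j(9): 9+24=33≡7 → h
v(21): 21+24=45≡19 → t
c(2): 2+24=26≡0 → a
k(10): 10+24=34≡8 → i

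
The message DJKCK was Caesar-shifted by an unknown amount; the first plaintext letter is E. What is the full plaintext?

From the crib: D(3)−E(4)=-1≡25, so the shift is 25.
Subtract 25 from each ciphertext letter:
D(3): 3−25=-22≡4 → E
J(9): 9−25=-16≡10 → K
K(10): 10−25=-15≡11 → L
C(2): 2−25=-23≡3 → D
K(10): 10−25=-15≡11 → L

EKLDL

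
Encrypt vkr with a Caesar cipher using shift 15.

kzg

v(21): 21+15=36≡10 → k
k(10): 10+15=25 → z
r(17): 17+15=32≡6 → g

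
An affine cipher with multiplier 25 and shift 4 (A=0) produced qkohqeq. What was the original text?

The inverse of 25 mod 26 is 25, since 25·25=625≡1. Apply D(y)=25·(y−4) mod 26:
q(16): 25·(16−4)=300≡14 → o
k(10): 25·(10−4)=150≡20 → u
o(14): 25·(14−4)=250≡16 → q
h(7): 25·(7−4)=75≡23 → x
q(16): 25·(16−4)=300≡14 → o
e(4): 25·(4−4)=0 → a
q(16): 25·(16−4)=300≡14 → o

ouqxoao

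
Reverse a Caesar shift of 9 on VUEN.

MLVE

V(21): 21−9=12 → M
U(20): 20−9=11 → L
E(4): 4−9=-5≡21 → V
N(13): 13−9=4 → E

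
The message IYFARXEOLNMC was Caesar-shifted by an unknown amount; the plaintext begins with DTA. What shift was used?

5

From the crib: I(8)−D(3)=5, so the shift is 5.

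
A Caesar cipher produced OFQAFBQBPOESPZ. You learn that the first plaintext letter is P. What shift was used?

From the crib: O(14)−P(15)=-1≡25, so the shift is 25.

25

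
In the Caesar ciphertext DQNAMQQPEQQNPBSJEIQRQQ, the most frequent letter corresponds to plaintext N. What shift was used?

The most frequent ciphertext letter is Q (appears 8 times).
Q is position 16; N is position 13.
Shift = 3.

3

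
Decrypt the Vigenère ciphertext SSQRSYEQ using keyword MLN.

GHDFHLSF

Repeat the key across the ciphertext: MLNMLNML
S(18)−M(12): 6 → G
S(18)−L(11): 7 → H
Q(16)−N(13): 3 → D
R(17)−M(12): 5 → F
S(18)−L(11): 7 → H
Y(24)−N(13): 11 → L
E(4)−M(12): -8≡18 → S
Q(16)−L(11): 5 → F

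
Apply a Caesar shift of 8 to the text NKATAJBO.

N(13): 13+8=21 → V
K(10): 10+8=18 → S
A(0): 0+8=8 → I
T(19): 19+8=27≡1 → B
A(0): 0+8=8 → I
J(9): 9+8=17 → R
B(1): 1+8=9 → J
O(14): 14+8=22 → W

VSIBIRJW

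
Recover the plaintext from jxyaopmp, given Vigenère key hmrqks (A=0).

Repeat the key across the ciphertext: hmrqkshm
j(9)−h(7): 2 → c
x(23)−m(12): 11 → l
y(24)−r(17): 7 → h
a(0)−q(16): -16≡10 → k
o(14)−k(10): 4 → e
p(15)−s(18): -3≡23 → x
m(12)−h(7): 5 → f
p(15)−m(12): 3 → d

clhkexfd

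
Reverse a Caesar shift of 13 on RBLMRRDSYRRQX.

EOYZEEQFLEEDK

R(17): 17−13=4 → E
B(1): 1−13=-12≡14 → O
L(11): 11−13=-2≡24 → Y
M(12): 12−13=-1≡25 → Z
R(17): 17−13=4 → E
R(17): 17−13=4 → E
D(3): 3−13=-10≡16 → Q
S(18): 18−13=5 → F
Y(24): 24−13=11 → L
R(17): 17−13=4 → E
R(17): 17−13=4 → E
Q(16): 16−13=3 → D
X(23): 23−13=10 → K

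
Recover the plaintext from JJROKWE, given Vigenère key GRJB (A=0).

Repeat the key across the ciphertext: GRJBGRJ
J(9)−G(6): 3 → D
J(9)−R(17): -8≡18 → S
R(17)−J(9): 8 → I
O(14)−B(1): 13 → N
K(10)−G(6): 4 → E
W(22)−R(17): 5 → F
E(4)−J(9): -5≡21 → V

DSINEFV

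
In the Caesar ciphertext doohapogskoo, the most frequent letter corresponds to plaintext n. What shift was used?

1

The most frequent ciphertext letter is o (appears 5 times).
o is position 14; n is position 13.
Shift = 1.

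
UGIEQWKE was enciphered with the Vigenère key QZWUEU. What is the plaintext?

EHMKMCUF

Repeat the key across the ciphertext: QZWUEUQZ
U(20)−Q(16): 4 → E
G(6)−Z(25): -19≡7 → H
I(8)−W(22): -14≡12 → M
E(4)−U(20): -16≡10 → K
Q(16)−E(4): 12 → M
W(22)−U(20): 2 → C
K(10)−Q(16): -6≡20 → U
E(4)−Z(25): -21≡5 → F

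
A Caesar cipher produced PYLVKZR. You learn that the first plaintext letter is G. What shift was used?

9

From the crib: P(15)−G(6)=9, so the shift is 9.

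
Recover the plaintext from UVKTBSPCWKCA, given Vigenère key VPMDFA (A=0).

ZGYQWSUNKHXA

Repeat the key across the ciphertext: VPMDFAVPMDFA
U(20)−V(21): -1≡25 → Z
V(21)−P(15): 6 → G
K(10)−M(12): -2≡24 → Y
T(19)−D(3): 16 → Q
B(1)−F(5): -4≡22 → W
S(18)−A(0): 18 → S
P(15)−V(21): -6≡20 → U
C(2)−P(15): -13≡13 → N
W(22)−M(12): 10 → K
K(10)−D(3): 7 → H
C(2)−F(5): -3≡23 → X
A(0)−A(0): 0 → A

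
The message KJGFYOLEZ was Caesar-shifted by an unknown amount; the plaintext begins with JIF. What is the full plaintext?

From the crib: K(10)−J(9)=1, so the shift is 1.
Subtract 1 from each ciphertext letter:
K(10): 10−1=9 → J
J(9): 9−1=8 → I
G(6): 6−1=5 → F
F(5): 5−1=4 → E
Y(24): 24−1=23 → X
O(14): 14−1=13 → N
L(11): 11−1=10 → K
E(4): 4−1=3 → D
Z(25): 25−1=24 → Y

JIFEXNKDY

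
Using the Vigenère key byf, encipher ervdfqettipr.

Repeat the key across the message: byfbyfbyfbyf
e(4)+b(1): 5 → f
r(17)+y(24): 41≡15 → p
v(21)+f(5): 26≡0 → a
d(3)+b(1): 4 → e
f(5)+y(24): 29≡3 → d
q(16)+f(5): 21 → v
e(4)+b(1): 5 → f
t(19)+y(24): 43≡17 → r
t(19)+f(5): 24 → y
i(8)+b(1): 9 → j
p(15)+y(24): 39≡13 → n
r(17)+f(5): 22 → w

fpaedvfryjnw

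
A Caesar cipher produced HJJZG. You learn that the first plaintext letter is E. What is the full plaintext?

From the crib: H(7)−E(4)=3, so the shift is 3.
Subtract 3 from each ciphertext letter:
H(7): 7−3=4 → E
J(9): 9−3=6 → G
J(9): 9−3=6 → G
Z(25): 25−3=22 → W
G(6): 6−3=3 → D

EGGWD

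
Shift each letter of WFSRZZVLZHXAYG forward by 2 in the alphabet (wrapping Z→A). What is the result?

W(22): 22+2=24 → Y
F(5): 5+2=7 → H
S(18): 18+2=20 → U
R(17): 17+2=19 → T
Z(25): 25+2=27≡1 → B
Z(25): 25+2=27≡1 → B
V(21): 21+2=23 → X
L(11): 11+2=13 → N
Z(25): 25+2=27≡1 → B
H(7): 7+2=9 → J
X(23): 23+2=25 → Z
A(0): 0+2=2 → C
Y(24): 24+2=26≡0 → A
G(6): 6+2=8 → I

YHUTBBXNBJZCAI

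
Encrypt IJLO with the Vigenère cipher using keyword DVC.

LENR

Repeat the key across the message: DVCD
I(8)+D(3): 11 → L
J(9)+V(21): 30≡4 → E
L(11)+C(2): 13 → N
O(14)+D(3): 17 → R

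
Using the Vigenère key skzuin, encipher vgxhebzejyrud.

Repeat the key across the message: skzuinskzuins
v(21)+s(18): 39≡13 → n
g(6)+k(10): 16 → q
x(23)+z(25): 48≡22 → w
h(7)+u(20): 27≡1 → b
e(4)+i(8): 12 → m
b(1)+n(13): 14 → o
z(25)+s(18): 43≡17 → r
e(4)+k(10): 14 → o
j(9)+z(25): 34≡8 → i
y(24)+u(20): 44≡18 → s
r(17)+i(8): 25 → z
u(20)+n(13): 33≡7 → h
d(3)+s(18): 21 → v

nqwbmoroiszhv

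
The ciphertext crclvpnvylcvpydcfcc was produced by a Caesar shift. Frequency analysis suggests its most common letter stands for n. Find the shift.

The most frequent ciphertext letter is c (appears 6 times).
c is position 2; n is position 13.
Shift = -11≡15.

15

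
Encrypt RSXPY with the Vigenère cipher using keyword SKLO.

Repeat the key across the message: SKLOS
R(17)+S(18): 35≡9 → J
S(18)+K(10): 28≡2 → C
X(23)+L(11): 34≡8 → I
P(15)+O(14): 29≡3 → D
Y(24)+S(18): 42≡16 → Q

JCIDQ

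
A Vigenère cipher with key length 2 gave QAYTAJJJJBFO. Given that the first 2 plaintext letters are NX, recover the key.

Subtract each crib letter from the matching ciphertext letter (mod 26):
Q(16)−N(13)=3 → D
A(0)−X(23)=-23≡3 → D

DD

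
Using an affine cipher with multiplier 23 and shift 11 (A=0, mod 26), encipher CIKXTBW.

FNHUGIX

C(2): 23·2+11=57≡5 → F
I(8): 23·8+11=195≡13 → N
K(10): 23·10+11=241≡7 → H
X(23): 23·23+11=540≡20 → U
T(19): 23·19+11=448≡6 → G
B(1): 23·1+11=34≡8 → I
W(22): 23·22+11=517≡23 → X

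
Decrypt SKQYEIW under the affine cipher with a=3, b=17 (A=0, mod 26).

The inverse of 3 mod 26 is 9, since 3·9=27≡1. Apply D(y)=9·(y−17) mod 26:
S(18): 9·(18−17)=9 → J
K(10): 9·(10−17)=-63≡15 → P
Q(16): 9·(16−17)=-9≡17 → R
Y(24): 9·(24−17)=63≡11 → L
E(4): 9·(4−17)=-117≡13 → N
I(8): 9·(8−17)=-81≡23 → X
W(22): 9·(22−17)=45≡19 → T

JPRLNXT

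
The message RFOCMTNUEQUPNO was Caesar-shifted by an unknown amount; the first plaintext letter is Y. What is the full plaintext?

YMVJTAUBLXBWUV

From the crib: R(17)−Y(24)=-7≡19, so the shift is 19.
Subtract 19 from each ciphertext letter:
R(17): 17−19=-2≡24 → Y
F(5): 5−19=-14≡12 → M
O(14): 14−19=-5≡21 → V
C(2): 2−19=-17≡9 → J
M(12): 12−19=-7≡19 → T
T(19): 19−19=0 → A
N(13): 13−19=-6≡20 → U
U(20): 20−19=1 → B
E(4): 4−19=-15≡11 → L
Q(16): 16−19=-3≡23 → X
U(20): 20−19=1 → B
P(15): 15−19=-4≡22 → W
N(13): 13−19=-6≡20 → U
O(14): 14−19=-5≡21 → V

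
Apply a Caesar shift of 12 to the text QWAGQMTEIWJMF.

CIMSCYFQUIVYR

Q(16): 16+12=28≡2 → C
W(22): 22+12=34≡8 → I
A(0): 0+12=12 → M
G(6): 6+12=18 → S
Q(16): 16+12=28≡2 → C
M(12): 12+12=24 → Y
T(19): 19+12=31≡5 → F
E(4): 4+12=16 → Q
I(8): 8+12=20 → U
W(22): 22+12=34≡8 → I
J(9): 9+12=21 → V
M(12): 12+12=24 → Y
F(5): 5+12=17 → R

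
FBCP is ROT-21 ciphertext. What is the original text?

KGHU

F(5): 5−21=-16≡10 → K
B(1): 1−21=-20≡6 → G
C(2): 2−21=-19≡7 → H
P(15): 15−21=-6≡20 → U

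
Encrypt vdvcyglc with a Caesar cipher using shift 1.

wewdzhmd

v(21): 21+1=22 → w
d(3): 3+1=4 → e
v(21): 21+1=22 → w
c(2): 2+1=3 → d
y(24): 24+1=25 → z
g(6): 6+1=7 → h
l(11): 11+1=12 → m
c(2): 2+1=3 → d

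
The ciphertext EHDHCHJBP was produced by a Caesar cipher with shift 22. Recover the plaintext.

E(4): 4−22=-18≡8 → I
H(7): 7−22=-15≡11 → L
D(3): 3−22=-19≡7 → H
H(7): 7−22=-15≡11 → L
C(2): 2−22=-20≡6 → G
H(7): 7−22=-15≡11 → L
J(9): 9−22=-13≡13 → N
B(1): 1−22=-21≡5 → F
P(15): 15−22=-7≡19 → T

ILHLGLNFT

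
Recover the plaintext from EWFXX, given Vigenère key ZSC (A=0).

Repeat the key across the ciphertext: ZSCZS
E(4)−Z(25): -21≡5 → F
W(22)−S(18): 4 → E
F(5)−C(2): 3 → D
X(23)−Z(25): -2≡24 → Y
X(23)−S(18): 5 → F

FEDYF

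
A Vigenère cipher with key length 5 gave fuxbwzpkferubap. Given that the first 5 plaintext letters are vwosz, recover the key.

kyjjx

Subtract each crib letter from the matching ciphertext letter (mod 26):
f(5)−v(21)=-16≡10 → k
u(20)−w(22)=-2≡24 → y
x(23)−o(14)=9 → j
b(1)−s(18)=-17≡9 → j
w(22)−z(25)=-3≡23 → x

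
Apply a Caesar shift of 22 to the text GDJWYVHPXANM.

CZFSURDLTWJI

G(6): 6+22=28≡2 → C
D(3): 3+22=25 → Z
J(9): 9+22=31≡5 → F
W(22): 22+22=44≡18 → S
Y(24): 24+22=46≡20 → U
V(21): 21+22=43≡17 → R
H(7): 7+22=29≡3 → D
P(15): 15+22=37≡11 → L
X(23): 23+22=45≡19 → T
A(0): 0+22=22 → W
N(13): 13+22=35≡9 → J
M(12): 12+22=34≡8 → I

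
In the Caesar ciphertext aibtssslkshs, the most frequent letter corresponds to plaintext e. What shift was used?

14

The most frequent ciphertext letter is s (appears 5 times).
s is position 18; e is position 4.
Shift = 14.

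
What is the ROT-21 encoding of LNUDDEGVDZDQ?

L(11): 11+21=32≡6 → G
N(13): 13+21=34≡8 → I
U(20): 20+21=41≡15 → P
D(3): 3+21=24 → Y
D(3): 3+21=24 → Y
E(4): 4+21=25 → Z
G(6): 6+21=27≡1 → B
V(21): 21+21=42≡16 → Q
D(3): 3+21=24 → Y
Z(25): 25+21=46≡20 → U
D(3): 3+21=24 → Y
Q(16): 16+21=37≡11 → L

GIPYYZBQYUYL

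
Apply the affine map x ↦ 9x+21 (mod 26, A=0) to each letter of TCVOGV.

KNCRXC

T(19): 9·19+21=192≡10 → K
C(2): 9·2+21=39≡13 → N
V(21): 9·21+21=210≡2 → C
O(14): 9·14+21=147≡17 → R
G(6): 9·6+21=75≡23 → X
V(21): 9·21+21=210≡2 → C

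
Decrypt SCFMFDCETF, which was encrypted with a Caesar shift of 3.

PZCJCAZBQC

S(18): 18−3=15 → P
C(2): 2−3=-1≡25 → Z
F(5): 5−3=2 → C
M(12): 12−3=9 → J
F(5): 5−3=2 → C
D(3): 3−3=0 → A
C(2): 2−3=-1≡25 → Z
E(4): 4−3=1 → B
T(19): 19−3=16 → Q
F(5): 5−3=2 → C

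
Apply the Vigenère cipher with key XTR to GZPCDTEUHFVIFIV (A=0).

Repeat the key across the message: XTRXTRXTRXTRXTR
G(6)+X(23): 29≡3 → D
Z(25)+T(19): 44≡18 → S
P(15)+R(17): 32≡6 → G
C(2)+X(23): 25 → Z
D(3)+T(19): 22 → W
T(19)+R(17): 36≡10 → K
E(4)+X(23): 27≡1 → B
U(20)+T(19): 39≡13 → N
H(7)+R(17): 24 → Y
F(5)+X(23): 28≡2 → C
V(21)+T(19): 40≡14 → O
I(8)+R(17): 25 → Z
F(5)+X(23): 28≡2 → C
I(8)+T(19): 27≡1 → B
V(21)+R(17): 38≡12 → M

DSGZWKBNYCOZCBM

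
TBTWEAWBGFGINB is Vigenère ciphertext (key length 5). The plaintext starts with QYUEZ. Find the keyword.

Subtract each crib letter from the matching ciphertext letter (mod 26):
T(19)−Q(16)=3 → D
B(1)−Y(24)=-23≡3 → D
T(19)−U(20)=-1≡25 → Z
W(22)−E(4)=18 → S
E(4)−Z(25)=-21≡5 → F

DDZSF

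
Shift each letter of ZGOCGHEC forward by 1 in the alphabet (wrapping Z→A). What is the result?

AHPDHIFD

Z(25): 25+1=26≡0 → A
G(6): 6+1=7 → H
O(14): 14+1=15 → P
C(2): 2+1=3 → D
G(6): 6+1=7 → H
H(7): 7+1=8 → I
E(4): 4+1=5 → F
C(2): 2+1=3 → D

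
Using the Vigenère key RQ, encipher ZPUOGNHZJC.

Repeat the key across the message: RQRQRQRQRQ
Z(25)+R(17): 42≡16 → Q
P(15)+Q(16): 31≡5 → F
U(20)+R(17): 37≡11 → L
O(14)+Q(16): 30≡4 → E
G(6)+R(17): 23 → X
N(13)+Q(16): 29≡3 → D
H(7)+R(17): 24 → Y
Z(25)+Q(16): 41≡15 → P
J(9)+R(17): 26≡0 → A
C(2)+Q(16): 18 → S

QFLEXDYPAS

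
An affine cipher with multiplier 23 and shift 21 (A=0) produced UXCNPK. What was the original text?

The inverse of 23 mod 26 is 17, since 23·17=391≡1. Apply D(y)=17·(y−21) mod 26:
U(20): 17·(20−21)=-17≡9 → J
X(23): 17·(23−21)=34≡8 → I
C(2): 17·(2−21)=-323≡15 → P
N(13): 17·(13−21)=-136≡20 → U
P(15): 17·(15−21)=-102≡2 → C
K(10): 17·(10−21)=-187≡21 → V

JIPUCV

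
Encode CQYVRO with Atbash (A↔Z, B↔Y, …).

XJBEIL

C(2) → X(23)
Q(16) → J(9)
Y(24) → B(1)
V(21) → E(4)
R(17) → I(8)
O(14) → L(11)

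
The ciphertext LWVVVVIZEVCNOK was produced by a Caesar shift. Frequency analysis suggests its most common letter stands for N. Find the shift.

The most frequent ciphertext letter is V (appears 5 times).
V is position 21; N is position 13.
Shift = 8.

8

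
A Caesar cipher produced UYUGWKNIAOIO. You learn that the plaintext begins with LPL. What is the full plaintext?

LPLXNBEZRFZF

From the crib: U(20)−L(11)=9, so the shift is 9.
Subtract 9 from each ciphertext letter:
U(20): 20−9=11 → L
Y(24): 24−9=15 → P
U(20): 20−9=11 → L
G(6): 6−9=-3≡23 → X
W(22): 22−9=13 → N
K(10): 10−9=1 → B
N(13): 13−9=4 → E
I(8): 8−9=-1≡25 → Z
A(0): 0−9=-9≡17 → R
O(14): 14−9=5 → F
I(8): 8−9=-1≡25 → Z
O(14): 14−9=5 → F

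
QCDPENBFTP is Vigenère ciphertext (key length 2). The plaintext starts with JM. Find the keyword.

Subtract each crib letter from the matching ciphertext letter (mod 26):
Q(16)−J(9)=7 → H
C(2)−M(12)=-10≡16 → Q

HQ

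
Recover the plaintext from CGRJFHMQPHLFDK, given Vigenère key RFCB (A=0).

Repeat the key across the ciphertext: RFCBRFCBRFCBRF
C(2)−R(17): -15≡11 → L
G(6)−F(5): 1 → B
R(17)−C(2): 15 → P
J(9)−B(1): 8 → I
F(5)−R(17): -12≡14 → O
H(7)−F(5): 2 → C
M(12)−C(2): 10 → K
Q(16)−B(1): 15 → P
P(15)−R(17): -2≡24 → Y
H(7)−F(5): 2 → C
L(11)−C(2): 9 → J
F(5)−B(1): 4 → E
D(3)−R(17): -14≡12 → M
K(10)−F(5): 5 → F

LBPIOCKPYCJEMF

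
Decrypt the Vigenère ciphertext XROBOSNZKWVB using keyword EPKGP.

TCEVZOYPEHRM

Repeat the key across the ciphertext: EPKGPEPKGPEP
X(23)−E(4): 19 → T
R(17)−P(15): 2 → C
O(14)−K(10): 4 → E
B(1)−G(6): -5≡21 → V
O(14)−P(15): -1≡25 → Z
S(18)−E(4): 14 → O
N(13)−P(15): -2≡24 → Y
Z(25)−K(10): 15 → P
K(10)−G(6): 4 → E
W(22)−P(15): 7 → H
V(21)−E(4): 17 → R
B(1)−P(15): -14≡12 → M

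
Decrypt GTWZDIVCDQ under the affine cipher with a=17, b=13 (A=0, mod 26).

VIZQEPCHER

The inverse of 17 mod 26 is 23, since 17·23=391≡1. Apply D(y)=23·(y−13) mod 26:
G(6): 23·(6−13)=-161≡21 → V
T(19): 23·(19−13)=138≡8 → I
W(22): 23·(22−13)=207≡25 → Z
Z(25): 23·(25−13)=276≡16 → Q
D(3): 23·(3−13)=-230≡4 → E
I(8): 23·(8−13)=-115≡15 → P
V(21): 23·(21−13)=184≡2 → C
C(2): 23·(2−13)=-253≡7 → H
D(3): 23·(3−13)=-230≡4 → E
Q(16): 23·(16−13)=69≡17 → R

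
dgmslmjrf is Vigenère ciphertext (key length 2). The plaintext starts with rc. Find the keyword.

Subtract each crib letter from the matching ciphertext letter (mod 26):
d(3)−r(17)=-14≡12 → m
g(6)−c(2)=4 → e

me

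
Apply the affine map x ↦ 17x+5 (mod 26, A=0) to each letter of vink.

ylst

v(21): 17·21+5=362≡24 → y
i(8): 17·8+5=141≡11 → l
n(13): 17·13+5=226≡18 → s
k(10): 17·10+5=175≡19 → t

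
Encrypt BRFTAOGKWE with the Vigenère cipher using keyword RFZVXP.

SWEOXDXPVZ

Repeat the key across the message: RFZVXPRFZV
B(1)+R(17): 18 → S
R(17)+F(5): 22 → W
F(5)+Z(25): 30≡4 → E
T(19)+V(21): 40≡14 → O
A(0)+X(23): 23 → X
O(14)+P(15): 29≡3 → D
G(6)+R(17): 23 → X
K(10)+F(5): 15 → P
W(22)+Z(25): 47≡21 → V
E(4)+V(21): 25 → Z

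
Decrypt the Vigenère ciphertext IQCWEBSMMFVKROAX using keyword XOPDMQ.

LCNTSLVYXCJUUALU

Repeat the key across the ciphertext: XOPDMQXOPDMQXOPD
I(8)−X(23): -15≡11 → L
Q(16)−O(14): 2 → C
C(2)−P(15): -13≡13 → N
W(22)−D(3): 19 → T
E(4)−M(12): -8≡18 → S
B(1)−Q(16): -15≡11 → L
S(18)−X(23): -5≡21 → V
M(12)−O(14): -2≡24 → Y
M(12)−P(15): -3≡23 → X
F(5)−D(3): 2 → C
V(21)−M(12): 9 → J
K(10)−Q(16): -6≡20 → U
R(17)−X(23): -6≡20 → U
O(14)−O(14): 0 → A
A(0)−P(15): -15≡11 → L
X(23)−D(3): 20 → U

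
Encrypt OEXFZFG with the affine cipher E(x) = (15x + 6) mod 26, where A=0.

O(14): 15·14+6=216≡8 → I
E(4): 15·4+6=66≡14 → O
X(23): 15·23+6=351≡13 → N
F(5): 15·5+6=81≡3 → D
Z(25): 15·25+6=381≡17 → R
F(5): 15·5+6=81≡3 → D
G(6): 15·6+6=96≡18 → S

IONDRDS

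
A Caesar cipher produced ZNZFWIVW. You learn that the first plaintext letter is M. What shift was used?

13

From the crib: Z(25)−M(12)=13, so the shift is 13.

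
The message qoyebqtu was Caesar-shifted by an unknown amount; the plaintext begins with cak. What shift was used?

14

From the crib: q(16)−c(2)=14, so the shift is 14.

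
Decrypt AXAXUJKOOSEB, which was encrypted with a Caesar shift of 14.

MJMJGVWAAEQN

A(0): 0−14=-14≡12 → M
X(23): 23−14=9 → J
A(0): 0−14=-14≡12 → M
X(23): 23−14=9 → J
U(20): 20−14=6 → G
J(9): 9−14=-5≡21 → V
K(10): 10−14=-4≡22 → W
O(14): 14−14=0 → A
O(14): 14−14=0 → A
S(18): 18−14=4 → E
E(4): 4−14=-10≡16 → Q
B(1): 1−14=-13≡13 → N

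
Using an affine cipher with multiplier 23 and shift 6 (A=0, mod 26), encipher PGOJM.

P(15): 23·15+6=351≡13 → N
G(6): 23·6+6=144≡14 → O
O(14): 23·14+6=328≡16 → Q
J(9): 23·9+6=213≡5 → F
M(12): 23·12+6=282≡22 → W

NOQFW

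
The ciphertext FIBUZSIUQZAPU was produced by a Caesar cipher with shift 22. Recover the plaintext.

JMFYDWMYUDETY

F(5): 5−22=-17≡9 → J
I(8): 8−22=-14≡12 → M
B(1): 1−22=-21≡5 → F
U(20): 20−22=-2≡24 → Y
Z(25): 25−22=3 → D
S(18): 18−22=-4≡22 → W
I(8): 8−22=-14≡12 → M
U(20): 20−22=-2≡24 → Y
Q(16): 16−22=-6≡20 → U
Z(25): 25−22=3 → D
A(0): 0−22=-22≡4 → E
P(15): 15−22=-7≡19 → T
U(20): 20−22=-2≡24 → Y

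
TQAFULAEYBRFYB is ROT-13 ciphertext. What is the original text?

GDNSHYNRLOESLO

T(19): 19−13=6 → G
Q(16): 16−13=3 → D
A(0): 0−13=-13≡13 → N
F(5): 5−13=-8≡18 → S
U(20): 20−13=7 → H
L(11): 11−13=-2≡24 → Y
A(0): 0−13=-13≡13 → N
E(4): 4−13=-9≡17 → R
Y(24): 24−13=11 → L
B(1): 1−13=-12≡14 → O
R(17): 17−13=4 → E
F(5): 5−13=-8≡18 → S
Y(24): 24−13=11 → L
B(1): 1−13=-12≡14 → O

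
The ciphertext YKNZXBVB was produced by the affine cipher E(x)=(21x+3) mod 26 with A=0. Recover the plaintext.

BJYGWQMQ

The inverse of 21 mod 26 is 5, since 21·5=105≡1. Apply D(y)=5·(y−3) mod 26:
Y(24): 5·(24−3)=105≡1 → B
K(10): 5·(10−3)=35≡9 → J
N(13): 5·(13−3)=50≡24 → Y
Z(25): 5·(25−3)=110≡6 → G
X(23): 5·(23−3)=100≡22 → W
B(1): 5·(1−3)=-10≡16 → Q
V(21): 5·(21−3)=90≡12 → M
B(1): 5·(1−3)=-10≡16 → Q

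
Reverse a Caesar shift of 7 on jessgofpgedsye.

j(9): 9−7=2 → c
e(4): 4−7=-3≡23 → x
s(18): 18−7=11 → l
s(18): 18−7=11 → l
g(6): 6−7=-1≡25 → z
o(14): 14−7=7 → h
f(5): 5−7=-2≡24 → y
p(15): 15−7=8 → i
g(6): 6−7=-1≡25 → z
e(4): 4−7=-3≡23 → x
d(3): 3−7=-4≡22 → w
s(18): 18−7=11 → l
y(24): 24−7=17 → r
e(4): 4−7=-3≡23 → x

cxllzhyizxwlrx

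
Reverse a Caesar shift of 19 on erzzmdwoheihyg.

e(4): 4−19=-15≡11 → l
r(17): 17−19=-2≡24 → y
z(25): 25−19=6 → g
z(25): 25−19=6 → g
m(12): 12−19=-7≡19 → t
d(3): 3−19=-16≡10 → k
w(22): 22−19=3 → d
o(14): 14−19=-5≡21 → v
h(7): 7−19=-12≡14 → o
e(4): 4−19=-15≡11 → l
i(8): 8−19=-11≡15 → p
h(7): 7−19=-12≡14 → o
y(24): 24−19=5 → f
g(6): 6−19=-13≡13 → n

lyggtkdvolpofn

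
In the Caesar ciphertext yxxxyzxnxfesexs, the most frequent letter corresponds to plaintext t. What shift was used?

The most frequent ciphertext letter is x (appears 6 times).
x is position 23; t is position 19.
Shift = 4.

4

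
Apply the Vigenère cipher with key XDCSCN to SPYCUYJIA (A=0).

PSAUWLGLC

Repeat the key across the message: XDCSCNXDC
S(18)+X(23): 41≡15 → P
P(15)+D(3): 18 → S
Y(24)+C(2): 26≡0 → A
C(2)+S(18): 20 → U
U(20)+C(2): 22 → W
Y(24)+N(13): 37≡11 → L
J(9)+X(23): 32≡6 → G
I(8)+D(3): 11 → L
A(0)+C(2): 2 → C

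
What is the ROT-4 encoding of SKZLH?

WODPL

S(18): 18+4=22 → W
K(10): 10+4=14 → O
Z(25): 25+4=29≡3 → D
L(11): 11+4=15 → P
H(7): 7+4=11 → L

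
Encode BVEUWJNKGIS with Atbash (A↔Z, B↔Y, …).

B(1) → Y(24)
V(21) → E(4)
E(4) → V(21)
U(20) → F(5)
W(22) → D(3)
J(9) → Q(16)
N(13) → M(12)
K(10) → P(15)
G(6) → T(19)
I(8) → R(17)
S(18) → H(7)

YEVFDQMPTRH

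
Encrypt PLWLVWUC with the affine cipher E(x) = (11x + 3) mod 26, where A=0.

P(15): 11·15+3=168≡12 → M
L(11): 11·11+3=124≡20 → U
W(22): 11·22+3=245≡11 → L
L(11): 11·11+3=124≡20 → U
V(21): 11·21+3=234≡0 → A
W(22): 11·22+3=245≡11 → L
U(20): 11·20+3=223≡15 → P
C(2): 11·2+3=25 → Z

MULUALPZ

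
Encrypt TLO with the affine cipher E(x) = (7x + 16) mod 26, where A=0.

TPK

T(19): 7·19+16=149≡19 → T
L(11): 7·11+16=93≡15 → P
O(14): 7·14+16=114≡10 → K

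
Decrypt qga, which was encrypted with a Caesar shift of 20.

wmg

q(16): 16−20=-4≡22 → w
g(6): 6−20=-14≡12 → m
a(0): 0−20=-20≡6 → g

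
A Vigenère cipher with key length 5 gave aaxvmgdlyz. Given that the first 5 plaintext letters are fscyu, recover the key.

Subtract each crib letter from the matching ciphertext letter (mod 26):
a(0)−f(5)=-5≡21 → v
a(0)−s(18)=-18≡8 → i
x(23)−c(2)=21 → v
v(21)−y(24)=-3≡23 → x
m(12)−u(20)=-8≡18 → s

vivxs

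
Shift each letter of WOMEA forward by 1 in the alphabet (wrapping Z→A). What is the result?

XPNFB

W(22): 22+1=23 → X
O(14): 14+1=15 → P
M(12): 12+1=13 → N
E(4): 4+1=5 → F
A(0): 0+1=1 → B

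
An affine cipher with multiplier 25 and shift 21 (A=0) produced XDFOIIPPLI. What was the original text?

YSQHNNGGKN

The inverse of 25 mod 26 is 25, since 25·25=625≡1. Apply D(y)=25·(y−21) mod 26:
X(23): 25·(23−21)=50≡24 → Y
D(3): 25·(3−21)=-450≡18 → S
F(5): 25·(5−21)=-400≡16 → Q
O(14): 25·(14−21)=-175≡7 → H
I(8): 25·(8−21)=-325≡13 → N
I(8): 25·(8−21)=-325≡13 → N
P(15): 25·(15−21)=-150≡6 → G
P(15): 25·(15−21)=-150≡6 → G
L(11): 25·(11−21)=-250≡10 → K
I(8): 25·(8−21)=-325≡13 → N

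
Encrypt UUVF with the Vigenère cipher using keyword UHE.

Repeat the key across the message: UHEU
U(20)+U(20): 40≡14 → O
U(20)+H(7): 27≡1 → B
V(21)+E(4): 25 → Z
F(5)+U(20): 25 → Z

OBZZ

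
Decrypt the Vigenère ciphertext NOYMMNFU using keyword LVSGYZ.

CTGGOOUZ

Repeat the key across the ciphertext: LVSGYZLV
N(13)−L(11): 2 → C
O(14)−V(21): -7≡19 → T
Y(24)−S(18): 6 → G
M(12)−G(6): 6 → G
M(12)−Y(24): -12≡14 → O
N(13)−Z(25): -12≡14 → O
F(5)−L(11): -6≡20 → U
U(20)−V(21): -1≡25 → Z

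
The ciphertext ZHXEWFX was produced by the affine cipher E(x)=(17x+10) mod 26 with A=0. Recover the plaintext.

HJNSQPN

The inverse of 17 mod 26 is 23, since 17·23=391≡1. Apply D(y)=23·(y−10) mod 26:
Z(25): 23·(25−10)=345≡7 → H
H(7): 23·(7−10)=-69≡9 → J
X(23): 23·(23−10)=299≡13 → N
E(4): 23·(4−10)=-138≡18 → S
W(22): 23·(22−10)=276≡16 → Q
F(5): 23·(5−10)=-115≡15 → P
X(23): 23·(23−10)=299≡13 → N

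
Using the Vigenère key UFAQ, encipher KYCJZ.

EDCZT

Repeat the key across the message: UFAQU
K(10)+U(20): 30≡4 → E
Y(24)+F(5): 29≡3 → D
C(2)+A(0): 2 → C
J(9)+Q(16): 25 → Z
Z(25)+U(20): 45≡19 → T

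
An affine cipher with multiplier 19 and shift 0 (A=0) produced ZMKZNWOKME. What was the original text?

The inverse of 19 mod 26 is 11, since 19·11=209≡1. Apply D(y)=11·(y−0) mod 26:
Z(25): 11·(25−0)=275≡15 → P
M(12): 11·(12−0)=132≡2 → C
K(10): 11·(10−0)=110≡6 → G
Z(25): 11·(25−0)=275≡15 → P
N(13): 11·(13−0)=143≡13 → N
W(22): 11·(22−0)=242≡8 → I
O(14): 11·(14−0)=154≡24 → Y
K(10): 11·(10−0)=110≡6 → G
M(12): 11·(12−0)=132≡2 → C
E(4): 11·(4−0)=44≡18 → S

PCGPNIYGCS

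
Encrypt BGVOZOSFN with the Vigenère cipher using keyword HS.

IYCGGGZXU

Repeat the key across the message: HSHSHSHSH
B(1)+H(7): 8 → I
G(6)+S(18): 24 → Y
V(21)+H(7): 28≡2 → C
O(14)+S(18): 32≡6 → G
Z(25)+H(7): 32≡6 → G
O(14)+S(18): 32≡6 → G
S(18)+H(7): 25 → Z
F(5)+S(18): 23 → X
N(13)+H(7): 20 → U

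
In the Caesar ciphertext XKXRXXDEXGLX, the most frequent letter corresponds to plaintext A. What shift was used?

The most frequent ciphertext letter is X (appears 6 times).
X is position 23; A is position 0.
Shift = 23.

23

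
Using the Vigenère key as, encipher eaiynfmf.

esiqnxmx

Repeat the key across the message: asasasas
e(4)+a(0): 4 → e
a(0)+s(18): 18 → s
i(8)+a(0): 8 → i
y(24)+s(18): 42≡16 → q
n(13)+a(0): 13 → n
f(5)+s(18): 23 → x
m(12)+a(0): 12 → m
f(5)+s(18): 23 → x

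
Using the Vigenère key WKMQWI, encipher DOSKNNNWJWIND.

ZYEAJVJGVMEVZ

Repeat the key across the message: WKMQWIWKMQWIW
D(3)+W(22): 25 → Z
O(14)+K(10): 24 → Y
S(18)+M(12): 30≡4 → E
K(10)+Q(16): 26≡0 → A
N(13)+W(22): 35≡9 → J
N(13)+I(8): 21 → V
N(13)+W(22): 35≡9 → J
W(22)+K(10): 32≡6 → G
J(9)+M(12): 21 → V
W(22)+Q(16): 38≡12 → M
I(8)+W(22): 30≡4 → E
N(13)+I(8): 21 → V
D(3)+W(22): 25 → Z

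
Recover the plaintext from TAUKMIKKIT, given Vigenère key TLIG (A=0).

Repeat the key across the ciphertext: TLIGTLIGTL
T(19)−T(19): 0 → A
A(0)−L(11): -11≡15 → P
U(20)−I(8): 12 → M
K(10)−G(6): 4 → E
M(12)−T(19): -7≡19 → T
I(8)−L(11): -3≡23 → X
K(10)−I(8): 2 → C
K(10)−G(6): 4 → E
I(8)−T(19): -11≡15 → P
T(19)−L(11): 8 → I

APMETXCEPI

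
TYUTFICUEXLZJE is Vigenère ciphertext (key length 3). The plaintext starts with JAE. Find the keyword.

KYQ

Subtract each crib letter from the matching ciphertext letter (mod 26):
T(19)−J(9)=10 → K
Y(24)−A(0)=24 → Y
U(20)−E(4)=16 → Q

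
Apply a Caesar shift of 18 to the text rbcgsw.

r(17): 17+18=35≡9 → j
b(1): 1+18=19 → t
c(2): 2+18=20 → u
g(6): 6+18=24 → y
s(18): 18+18=36≡10 → k
w(22): 22+18=40≡14 → o

jtuyko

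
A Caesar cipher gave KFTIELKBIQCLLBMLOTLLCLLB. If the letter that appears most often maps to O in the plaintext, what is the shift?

23

The most frequent ciphertext letter is L (appears 8 times).
L is position 11; O is position 14.
Shift = -3≡23.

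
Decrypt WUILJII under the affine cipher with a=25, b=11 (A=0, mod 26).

The inverse of 25 mod 26 is 25, since 25·25=625≡1. Apply D(y)=25·(y−11) mod 26:
W(22): 25·(22−11)=275≡15 → P
U(20): 25·(20−11)=225≡17 → R
I(8): 25·(8−11)=-75≡3 → D
L(11): 25·(11−11)=0 → A
J(9): 25·(9−11)=-50≡2 → C
I(8): 25·(8−11)=-75≡3 → D
I(8): 25·(8−11)=-75≡3 → D

PRDACDD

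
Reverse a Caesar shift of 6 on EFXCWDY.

E(4): 4−6=-2≡24 → Y
F(5): 5−6=-1≡25 → Z
X(23): 23−6=17 → R
C(2): 2−6=-4≡22 → W
W(22): 22−6=16 → Q
D(3): 3−6=-3≡23 → X
Y(24): 24−6=18 → S

YZRWQXS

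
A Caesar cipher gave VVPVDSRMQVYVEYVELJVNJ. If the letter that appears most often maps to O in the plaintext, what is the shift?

7

The most frequent ciphertext letter is V (appears 7 times).
V is position 21; O is position 14.
Shift = 7.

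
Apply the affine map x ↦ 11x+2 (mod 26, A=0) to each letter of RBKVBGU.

HNIZNQO

R(17): 11·17+2=189≡7 → H
B(1): 11·1+2=13 → N
K(10): 11·10+2=112≡8 → I
V(21): 11·21+2=233≡25 → Z
B(1): 11·1+2=13 → N
G(6): 11·6+2=68≡16 → Q
U(20): 11·20+2=222≡14 → O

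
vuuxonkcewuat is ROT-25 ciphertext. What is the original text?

wvvypoldfxvbu

v(21): 21−25=-4≡22 → w
u(20): 20−25=-5≡21 → v
u(20): 20−25=-5≡21 → v
x(23): 23−25=-2≡24 → y
o(14): 14−25=-11≡15 → p
n(13): 13−25=-12≡14 → o
k(10): 10−25=-15≡11 → l
c(2): 2−25=-23≡3 → d
e(4): 4−25=-21≡5 → f
w(22): 22−25=-3≡23 → x
u(20): 20−25=-5≡21 → v
a(0): 0−25=-25≡1 → b
t(19): 19−25=-6≡20 → u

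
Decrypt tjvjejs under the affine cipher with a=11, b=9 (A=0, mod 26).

The inverse of 11 mod 26 is 19, since 11·19=209≡1. Apply D(y)=19·(y−9) mod 26:
t(19): 19·(19−9)=190≡8 → i
j(9): 19·(9−9)=0 → a
v(21): 19·(21−9)=228≡20 → u
j(9): 19·(9−9)=0 → a
e(4): 19·(4−9)=-95≡9 → j
j(9): 19·(9−9)=0 → a
s(18): 19·(18−9)=171≡15 → p

iauajap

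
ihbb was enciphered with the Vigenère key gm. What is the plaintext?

cvvp

Repeat the key across the ciphertext: gmgm
i(8)−g(6): 2 → c
h(7)−m(12): -5≡21 → v
b(1)−g(6): -5≡21 → v
b(1)−m(12): -11≡15 → p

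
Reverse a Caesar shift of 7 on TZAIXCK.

T(19): 19−7=12 → M
Z(25): 25−7=18 → S
A(0): 0−7=-7≡19 → T
I(8): 8−7=1 → B
X(23): 23−7=16 → Q
C(2): 2−7=-5≡21 → V
K(10): 10−7=3 → D

MSTBQVD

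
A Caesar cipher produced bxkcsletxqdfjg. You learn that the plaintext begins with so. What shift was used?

From the crib: b(1)−s(18)=-17≡9, so the shift is 9.

9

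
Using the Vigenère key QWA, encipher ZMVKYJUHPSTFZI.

PIVAUJKDPIPFPE

Repeat the key across the message: QWAQWAQWAQWAQW
Z(25)+Q(16): 41≡15 → P
M(12)+W(22): 34≡8 → I
V(21)+A(0): 21 → V
K(10)+Q(16): 26≡0 → A
Y(24)+W(22): 46≡20 → U
J(9)+A(0): 9 → J
U(20)+Q(16): 36≡10 → K
H(7)+W(22): 29≡3 → D
P(15)+A(0): 15 → P
S(18)+Q(16): 34≡8 → I
T(19)+W(22): 41≡15 → P
F(5)+A(0): 5 → F
Z(25)+Q(16): 41≡15 → P
I(8)+W(22): 30≡4 → E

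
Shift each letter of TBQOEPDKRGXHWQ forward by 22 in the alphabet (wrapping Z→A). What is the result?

T(19): 19+22=41≡15 → P
B(1): 1+22=23 → X
Q(16): 16+22=38≡12 → M
O(14): 14+22=36≡10 → K
E(4): 4+22=26≡0 → A
P(15): 15+22=37≡11 → L
D(3): 3+22=25 → Z
K(10): 10+22=32≡6 → G
R(17): 17+22=39≡13 → N
G(6): 6+22=28≡2 → C
X(23): 23+22=45≡19 → T
H(7): 7+22=29≡3 → D
W(22): 22+22=44≡18 → S
Q(16): 16+22=38≡12 → M

PXMKALZGNCTDSM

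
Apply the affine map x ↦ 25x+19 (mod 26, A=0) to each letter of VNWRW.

V(21): 25·21+19=544≡24 → Y
N(13): 25·13+19=344≡6 → G
W(22): 25·22+19=569≡23 → X
R(17): 25·17+19=444≡2 → C
W(22): 25·22+19=569≡23 → X

YGXCX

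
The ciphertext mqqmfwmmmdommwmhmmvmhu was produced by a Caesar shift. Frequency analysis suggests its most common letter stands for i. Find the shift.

The most frequent ciphertext letter is m (appears 11 times).
m is position 12; i is position 8.
Shift = 4.

4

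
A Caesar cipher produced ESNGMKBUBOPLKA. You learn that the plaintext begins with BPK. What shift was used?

3

From the crib: E(4)−B(1)=3, so the shift is 3.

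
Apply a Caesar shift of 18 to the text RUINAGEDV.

JMAFSYWVN

R(17): 17+18=35≡9 → J
U(20): 20+18=38≡12 → M
I(8): 8+18=26≡0 → A
N(13): 13+18=31≡5 → F
A(0): 0+18=18 → S
G(6): 6+18=24 → Y
E(4): 4+18=22 → W
D(3): 3+18=21 → V
V(21): 21+18=39≡13 → N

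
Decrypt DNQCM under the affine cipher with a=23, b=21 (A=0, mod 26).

GUTPD

The inverse of 23 mod 26 is 17, since 23·17=391≡1. Apply D(y)=17·(y−21) mod 26:
D(3): 17·(3−21)=-306≡6 → G
N(13): 17·(13−21)=-136≡20 → U
Q(16): 17·(16−21)=-85≡19 → T
C(2): 17·(2−21)=-323≡15 → P
M(12): 17·(12−21)=-153≡3 → D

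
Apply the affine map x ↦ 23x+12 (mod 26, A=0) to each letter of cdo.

c(2): 23·2+12=58≡6 → g
d(3): 23·3+12=81≡3 → d
o(14): 23·14+12=334≡22 → w

gdw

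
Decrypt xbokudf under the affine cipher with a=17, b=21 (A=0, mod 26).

uivhdcw

The inverse of 17 mod 26 is 23, since 17·23=391≡1. Apply D(y)=23·(y−21) mod 26:
x(23): 23·(23−21)=46≡20 → u
b(1): 23·(1−21)=-460≡8 → i
o(14): 23·(14−21)=-161≡21 → v
k(10): 23·(10−21)=-253≡7 → h
u(20): 23·(20−21)=-23≡3 → d
d(3): 23·(3−21)=-414≡2 → c
f(5): 23·(5−21)=-368≡22 → w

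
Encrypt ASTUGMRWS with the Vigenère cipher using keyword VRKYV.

VJDSBHIGQ

Repeat the key across the message: VRKYVVRKY
A(0)+V(21): 21 → V
S(18)+R(17): 35≡9 → J
T(19)+K(10): 29≡3 → D
U(20)+Y(24): 44≡18 → S
G(6)+V(21): 27≡1 → B
M(12)+V(21): 33≡7 → H
R(17)+R(17): 34≡8 → I
W(22)+K(10): 32≡6 → G
S(18)+Y(24): 42≡16 → Q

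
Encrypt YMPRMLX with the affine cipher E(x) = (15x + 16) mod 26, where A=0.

Y(24): 15·24+16=376≡12 → M
M(12): 15·12+16=196≡14 → O
P(15): 15·15+16=241≡7 → H
R(17): 15·17+16=271≡11 → L
M(12): 15·12+16=196≡14 → O
L(11): 15·11+16=181≡25 → Z
X(23): 15·23+16=361≡23 → X

MOHLOZX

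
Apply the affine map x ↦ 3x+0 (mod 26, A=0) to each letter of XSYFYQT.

RCUPUWF

X(23): 3·23+0=69≡17 → R
S(18): 3·18+0=54≡2 → C
Y(24): 3·24+0=72≡20 → U
F(5): 3·5+0=15 → P
Y(24): 3·24+0=72≡20 → U
Q(16): 3·16+0=48≡22 → W
T(19): 3·19+0=57≡5 → F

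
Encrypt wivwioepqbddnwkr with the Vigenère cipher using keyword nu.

jciqvirjdvqxaqxl

Repeat the key across the message: nunununununununu
w(22)+n(13): 35≡9 → j
i(8)+u(20): 28≡2 → c
v(21)+n(13): 34≡8 → i
w(22)+u(20): 42≡16 → q
i(8)+n(13): 21 → v
o(14)+u(20): 34≡8 → i
e(4)+n(13): 17 → r
p(15)+u(20): 35≡9 → j
q(16)+n(13): 29≡3 → d
b(1)+u(20): 21 → v
d(3)+n(13): 16 → q
d(3)+u(20): 23 → x
n(13)+n(13): 26≡0 → a
w(22)+u(20): 42≡16 → q
k(10)+n(13): 23 → x
r(17)+u(20): 37≡11 → l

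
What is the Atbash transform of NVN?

MEM

N(13) → M(12)
V(21) → E(4)
N(13) → M(12)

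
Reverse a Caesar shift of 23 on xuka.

axnd

x(23): 23−23=0 → a
u(20): 20−23=-3≡23 → x
k(10): 10−23=-13≡13 → n
a(0): 0−23=-23≡3 → d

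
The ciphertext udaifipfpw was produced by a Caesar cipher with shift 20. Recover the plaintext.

u(20): 20−20=0 → a
d(3): 3−20=-17≡9 → j
a(0): 0−20=-20≡6 → g
i(8): 8−20=-12≡14 → o
f(5): 5−20=-15≡11 → l
i(8): 8−20=-12≡14 → o
p(15): 15−20=-5≡21 → v
f(5): 5−20=-15≡11 → l
p(15): 15−20=-5≡21 → v
w(22): 22−20=2 → c

ajgolovlvc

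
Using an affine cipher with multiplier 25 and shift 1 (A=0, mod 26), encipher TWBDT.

IFAYI

T(19): 25·19+1=476≡8 → I
W(22): 25·22+1=551≡5 → F
B(1): 25·1+1=26≡0 → A
D(3): 25·3+1=76≡24 → Y
T(19): 25·19+1=476≡8 → I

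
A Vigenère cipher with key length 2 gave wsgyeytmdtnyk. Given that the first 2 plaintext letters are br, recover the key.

Subtract each crib letter from the matching ciphertext letter (mod 26):
w(22)−b(1)=21 → v
s(18)−r(17)=1 → b

vb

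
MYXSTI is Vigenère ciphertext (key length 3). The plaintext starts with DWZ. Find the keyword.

JCY

Subtract each crib letter from the matching ciphertext letter (mod 26):
M(12)−D(3)=9 → J
Y(24)−W(22)=2 → C
X(23)−Z(25)=-2≡24 → Y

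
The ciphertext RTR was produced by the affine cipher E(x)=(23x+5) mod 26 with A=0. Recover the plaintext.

WEW

The inverse of 23 mod 26 is 17, since 23·17=391≡1. Apply D(y)=17·(y−5) mod 26:
R(17): 17·(17−5)=204≡22 → W
T(19): 17·(19−5)=238≡4 → E
R(17): 17·(17−5)=204≡22 → W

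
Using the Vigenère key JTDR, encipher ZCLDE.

Repeat the key across the message: JTDRJ
Z(25)+J(9): 34≡8 → I
C(2)+T(19): 21 → V
L(11)+D(3): 14 → O
D(3)+R(17): 20 → U
E(4)+J(9): 13 → N

IVOUN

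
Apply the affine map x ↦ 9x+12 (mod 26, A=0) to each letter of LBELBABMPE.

HVWHVMVQRW

L(11): 9·11+12=111≡7 → H
B(1): 9·1+12=21 → V
E(4): 9·4+12=48≡22 → W
L(11): 9·11+12=111≡7 → H
B(1): 9·1+12=21 → V
A(0): 9·0+12=12 → M
B(1): 9·1+12=21 → V
M(12): 9·12+12=120≡16 → Q
P(15): 9·15+12=147≡17 → R
E(4): 9·4+12=48≡22 → W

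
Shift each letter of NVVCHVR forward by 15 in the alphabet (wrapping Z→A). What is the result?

N(13): 13+15=28≡2 → C
V(21): 21+15=36≡10 → K
V(21): 21+15=36≡10 → K
C(2): 2+15=17 → R
H(7): 7+15=22 → W
V(21): 21+15=36≡10 → K
R(17): 17+15=32≡6 → G

CKKRWKG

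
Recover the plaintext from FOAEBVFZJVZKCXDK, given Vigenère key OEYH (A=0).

Repeat the key across the ciphertext: OEYHOEYHOEYHOEYH
F(5)−O(14): -9≡17 → R
O(14)−E(4): 10 → K
A(0)−Y(24): -24≡2 → C
E(4)−H(7): -3≡23 → X
B(1)−O(14): -13≡13 → N
V(21)−E(4): 17 → R
F(5)−Y(24): -19≡7 → H
Z(25)−H(7): 18 → S
J(9)−O(14): -5≡21 → V
V(21)−E(4): 17 → R
Z(25)−Y(24): 1 → B
K(10)−H(7): 3 → D
C(2)−O(14): -12≡14 → O
X(23)−E(4): 19 → T
D(3)−Y(24): -21≡5 → F
K(10)−H(7): 3 → D

RKCXNRHSVRBDOTFD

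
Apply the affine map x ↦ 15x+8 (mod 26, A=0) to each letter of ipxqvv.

i(8): 15·8+8=128≡24 → y
p(15): 15·15+8=233≡25 → z
x(23): 15·23+8=353≡15 → p
q(16): 15·16+8=248≡14 → o
v(21): 15·21+8=323≡11 → l
v(21): 15·21+8=323≡11 → l

yzpoll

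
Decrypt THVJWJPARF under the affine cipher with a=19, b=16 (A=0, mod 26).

The inverse of 19 mod 26 is 11, since 19·11=209≡1. Apply D(y)=11·(y−16) mod 26:
T(19): 11·(19−16)=33≡7 → H
H(7): 11·(7−16)=-99≡5 → F
V(21): 11·(21−16)=55≡3 → D
J(9): 11·(9−16)=-77≡1 → B
W(22): 11·(22−16)=66≡14 → O
J(9): 11·(9−16)=-77≡1 → B
P(15): 11·(15−16)=-11≡15 → P
A(0): 11·(0−16)=-176≡6 → G
R(17): 11·(17−16)=11 → L
F(5): 11·(5−16)=-121≡9 → J

HFDBOBPGLJ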